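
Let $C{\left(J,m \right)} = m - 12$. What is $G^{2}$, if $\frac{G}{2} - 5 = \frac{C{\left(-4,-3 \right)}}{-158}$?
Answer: $\frac{648025}{6241} \approx 103.83$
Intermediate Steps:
$C{\left(J,m \right)} = -12 + m$
$G = \frac{805}{79}$ ($G = 10 + 2 \frac{-12 - 3}{-158} = 10 + 2 \left(\left(-15\right) \left(- \frac{1}{158}\right)\right) = 10 + 2 \cdot \frac{15}{158} = 10 + \frac{15}{79} = \frac{805}{79} \approx 10.19$)
$G^{2} = \left(\frac{805}{79}\right)^{2} = \frac{648025}{6241}$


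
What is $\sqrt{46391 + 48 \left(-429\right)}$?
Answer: $\sqrt{25799} \approx 160.62$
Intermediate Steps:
$\sqrt{46391 + 48 \left(-429\right)} = \sqrt{46391 - 20592} = \sqrt{25799}$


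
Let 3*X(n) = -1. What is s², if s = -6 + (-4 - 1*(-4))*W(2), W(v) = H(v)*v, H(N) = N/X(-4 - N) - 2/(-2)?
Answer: 36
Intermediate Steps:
X(n) = -⅓ (X(n) = (⅓)*(-1) = -⅓)
H(N) = 1 - 3*N (H(N) = N/(-⅓) - 2/(-2) = N*(-3) - 2*(-½) = -3*N + 1 = 1 - 3*N)
W(v) = v*(1 - 3*v) (W(v) = (1 - 3*v)*v = v*(1 - 3*v))
s = -6 (s = -6 + (-4 - 1*(-4))*(2*(1 - 3*2)) = -6 + (-4 + 4)*(2*(1 - 6)) = -6 + 0*(2*(-5)) = -6 + 0*(-10) = -6 + 0 = -6)
s² = (-6)² = 36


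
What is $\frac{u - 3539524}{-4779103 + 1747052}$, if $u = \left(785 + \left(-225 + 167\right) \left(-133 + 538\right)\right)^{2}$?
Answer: $- \frac{511977501}{3032051} \approx -168.86$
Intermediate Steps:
$u = 515517025$ ($u = \left(785 - 23490\right)^{2} = \left(-22705\right)^{2} = 515517025$)
$\frac{u - 3539524}{-4779103 + 1747052} = \frac{515517025 - 3539524}{-4779103 + 1747052} = \frac{511977501}{-3032051} = 511977501 \left(- \frac{1}{3032051}\right) = - \frac{511977501}{3032051}$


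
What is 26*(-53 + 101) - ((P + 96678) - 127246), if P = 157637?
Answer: -125821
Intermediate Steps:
26*(-53 + 101) - ((P + 96678) - 127246) = 26*(-53 + 101) - ((157637 + 96678) - 127246) = 26*48 - (254315 - 127246) = 1248 - 1*127069 = 1248 - 127069 = -125821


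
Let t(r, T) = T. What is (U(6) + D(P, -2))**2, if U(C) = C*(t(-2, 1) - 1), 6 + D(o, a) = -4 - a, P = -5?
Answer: 64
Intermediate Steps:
D(o, a) = -10 - a (D(o, a) = -6 + (-4 - a) = -10 - a)
U(C) = 0 (U(C) = C*(1 - 1) = C*0 = 0)
(U(6) + D(P, -2))**2 = (0 + (-10 - 1*(-2)))**2 = (0 + (-10 + 2))**2 = (0 - 8)**2 = (-8)**2 = 64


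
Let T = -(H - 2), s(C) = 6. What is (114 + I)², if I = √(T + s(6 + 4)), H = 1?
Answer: (114 + √7)² ≈ 13606.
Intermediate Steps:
T = 1 (T = -(1 - 2) = -1*(-1) = 1)
I = √7 (I = √(1 + 6) = √7 ≈ 2.6458)
(114 + I)² = (114 + √7)²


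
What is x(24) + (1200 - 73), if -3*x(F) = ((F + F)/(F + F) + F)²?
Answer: 2756/3 ≈ 918.67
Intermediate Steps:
x(F) = -(1 + F)²/3 (x(F) = -((F + F)/(F + F) + F)²/3 = -((2*F)/((2*F)) + F)²/3 = -((2*F)*(1/(2*F)) + F)²/3 = -(1 + F)²/3)
x(24) + (1200 - 73) = -(1 + 24)²/3 + (1200 - 73) = -⅓*25² + 1127 = -⅓*625 + 1127 = -625/3 + 1127 = 2756/3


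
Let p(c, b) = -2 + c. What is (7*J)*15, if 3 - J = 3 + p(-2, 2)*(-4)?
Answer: -1680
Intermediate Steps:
J = -16 (J = 3 - (3 + (-2 - 2)*(-4)) = 3 - (3 - 4*(-4)) = 3 - (3 + 16) = 3 - 1*19 = 3 - 19 = -16)
(7*J)*15 = (7*(-16))*15 = -112*15 = -1680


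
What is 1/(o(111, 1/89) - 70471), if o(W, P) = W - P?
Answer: -89/6262041 ≈ -1.4213e-5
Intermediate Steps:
1/(o(111, 1/89) - 70471) = 1/((111 - 1/89) - 70471) = 1/(9878/89 - 70471) = 1/(-6262041/89) = -89/6262041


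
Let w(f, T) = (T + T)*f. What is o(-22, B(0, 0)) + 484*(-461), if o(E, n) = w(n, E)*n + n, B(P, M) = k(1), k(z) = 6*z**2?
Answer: -224702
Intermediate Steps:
w(f, T) = 2*T*f (w(f, T) = (2*T)*f = 2*T*f)
B(P, M) = 6 (B(P, M) = 6*1**2 = 6*1 = 6)
o(E, n) = n + 2*E*n**2 (o(E, n) = (2*E*n)*n + n = 2*E*n**2 + n = n + 2*E*n**2)
o(-22, B(0, 0)) + 484*(-461) = 6*(1 + 2*(-22)*6) + 484*(-461) = 6*(1 - 264) - 223124 = 6*(-263) - 223124 = -1578 - 223124 = -224702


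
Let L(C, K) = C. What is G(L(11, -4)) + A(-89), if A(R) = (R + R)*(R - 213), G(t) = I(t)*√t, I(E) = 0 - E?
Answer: 53756 - 11*√11 ≈ 53720.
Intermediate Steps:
I(E) = -E
G(t) = -t^(3/2) (G(t) = (-t)*√t = -t^(3/2))
A(R) = 2*R*(-213 + R) (A(R) = (2*R)*(-213 + R) = 2*R*(-213 + R))
G(L(11, -4)) + A(-89) = -11^(3/2) + 2*(-89)*(-213 - 89) = -11*√11 + 2*(-89)*(-302) = -11*√11 + 53756 = 53756 - 11*√11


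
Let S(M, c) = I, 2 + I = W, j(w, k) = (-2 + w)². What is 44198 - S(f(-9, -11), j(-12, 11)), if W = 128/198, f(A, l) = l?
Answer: 4375736/99 ≈ 44199.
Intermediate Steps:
W = 64/99 (W = 128*(1/198) = 64/99 ≈ 0.64646)
I = -134/99 (I = -2 + 64/99 = -134/99 ≈ -1.3535)
S(M, c) = -134/99
44198 - S(f(-9, -11), j(-12, 11)) = 44198 - 1*(-134/99) = 44198 + 134/99 = 4375736/99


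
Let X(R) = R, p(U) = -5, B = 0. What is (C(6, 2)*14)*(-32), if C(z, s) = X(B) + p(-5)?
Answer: 2240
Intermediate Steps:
C(z, s) = -5 (C(z, s) = 0 - 5 = -5)
(C(6, 2)*14)*(-32) = -5*14*(-32) = -70*(-32) = 2240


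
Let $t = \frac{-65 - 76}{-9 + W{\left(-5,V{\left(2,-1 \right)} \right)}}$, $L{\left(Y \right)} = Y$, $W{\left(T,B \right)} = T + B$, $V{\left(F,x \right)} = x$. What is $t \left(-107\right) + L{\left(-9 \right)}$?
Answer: $- \frac{5074}{5} \approx -1014.8$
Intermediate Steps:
$W{\left(T,B \right)} = B + T$
$t = \frac{47}{5}$ ($t = \frac{-65 - 76}{-9 - 6} = - \frac{141}{-9 - 6} = - \frac{141}{-15} = \left(-141\right) \left(- \frac{1}{15}\right) = \frac{47}{5} \approx 9.4$)
$t \left(-107\right) + L{\left(-9 \right)} = \frac{47}{5} \left(-107\right) - 9 = - \frac{5029}{5} - 9 = - \frac{5074}{5}$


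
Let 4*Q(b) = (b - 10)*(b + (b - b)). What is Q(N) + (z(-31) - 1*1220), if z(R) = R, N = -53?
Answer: -1665/4 ≈ -416.25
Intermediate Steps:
Q(b) = b*(-10 + b)/4 (Q(b) = ((b - 10)*(b + (b - b)))/4 = ((-10 + b)*(b + 0))/4 = ((-10 + b)*b)/4 = (b*(-10 + b))/4 = b*(-10 + b)/4)
Q(N) + (z(-31) - 1*1220) = (1/4)*(-53)*(-10 - 53) + (-31 - 1*1220) = (1/4)*(-53)*(-63) + (-31 - 1220) = 3339/4 - 1251 = -1665/4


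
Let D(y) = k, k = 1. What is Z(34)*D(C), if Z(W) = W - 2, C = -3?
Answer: 32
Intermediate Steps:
D(y) = 1
Z(W) = -2 + W
Z(34)*D(C) = (-2 + 34)*1 = 32*1 = 32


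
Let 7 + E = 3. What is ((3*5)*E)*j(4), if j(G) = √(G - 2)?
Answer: -60*√2 ≈ -84.853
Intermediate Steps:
E = -4 (E = -7 + 3 = -4)
j(G) = √(-2 + G)
((3*5)*E)*j(4) = ((3*5)*(-4))*√(-2 + 4) = (15*(-4))*√2 = -60*√2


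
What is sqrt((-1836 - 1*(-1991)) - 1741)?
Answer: I*sqrt(1586) ≈ 39.825*I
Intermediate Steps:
sqrt((-1836 - 1*(-1991)) - 1741) = sqrt((-1836 + 1991) - 1741) = sqrt(155 - 1741) = sqrt(-1586) = I*sqrt(1586)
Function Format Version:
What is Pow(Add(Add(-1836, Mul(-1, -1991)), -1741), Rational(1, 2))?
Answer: Mul(I, Pow(1586, Rational(1, 2))) ≈ Mul(39.825, I)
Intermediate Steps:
Pow(Add(Add(-1836, Mul(-1, -1991)), -1741), Rational(1, 2)) = Pow(Add(Add(-1836, 1991), -1741), Rational(1, 2)) = Pow(Add(155, -1741), Rational(1, 2)) = Pow(-1586, Rational(1, 2)) = Mul(I, Pow(1586, Rational(1, 2)))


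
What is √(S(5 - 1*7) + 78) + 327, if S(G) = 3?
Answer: 336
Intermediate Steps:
√(S(5 - 1*7) + 78) + 327 = √(3 + 78) + 327 = √81 + 327 = 9 + 327 = 336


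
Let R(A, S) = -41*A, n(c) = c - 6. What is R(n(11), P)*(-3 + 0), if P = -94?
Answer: 615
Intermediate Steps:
n(c) = -6 + c
R(n(11), P)*(-3 + 0) = (-41*(-6 + 11))*(-3 + 0) = -41*5*(-3) = -205*(-3) = 615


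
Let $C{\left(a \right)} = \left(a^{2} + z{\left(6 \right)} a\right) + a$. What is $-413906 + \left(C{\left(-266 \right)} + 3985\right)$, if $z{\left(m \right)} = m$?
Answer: $-341027$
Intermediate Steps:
$C{\left(a \right)} = a^{2} + 7 a$ ($C{\left(a \right)} = \left(a^{2} + 6 a\right) + a = a^{2} + 7 a$)
$-413906 + \left(C{\left(-266 \right)} + 3985\right) = -413906 - \left(-3985 + 266 \left(7 - 266\right)\right) = -413906 + \left(\left(-266\right) \left(-259\right) + 3985\right) = -413906 + \left(68894 + 3985\right) = -413906 + 72879 = -341027$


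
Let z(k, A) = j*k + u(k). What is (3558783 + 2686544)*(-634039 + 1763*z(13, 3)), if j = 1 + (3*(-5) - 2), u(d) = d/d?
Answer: -6238956766460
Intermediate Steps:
u(d) = 1
j = -16 (j = 1 + (-15 - 2) = 1 - 17 = -16)
z(k, A) = 1 - 16*k (z(k, A) = -16*k + 1 = 1 - 16*k)
(3558783 + 2686544)*(-634039 + 1763*z(13, 3)) = (3558783 + 2686544)*(-634039 + 1763*(1 - 16*13)) = 6245327*(-634039 + 1763*(1 - 208)) = 6245327*(-634039 + 1763*(-207)) = 6245327*(-634039 - 364941) = 6245327*(-998980) = -6238956766460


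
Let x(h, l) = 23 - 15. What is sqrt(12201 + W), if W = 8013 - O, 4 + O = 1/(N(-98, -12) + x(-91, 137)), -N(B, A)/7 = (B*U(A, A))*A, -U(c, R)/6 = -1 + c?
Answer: sqrt(2083854095366570)/321044 ≈ 142.19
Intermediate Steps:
U(c, R) = 6 - 6*c (U(c, R) = -6*(-1 + c) = 6 - 6*c)
x(h, l) = 8
N(B, A) = -7*A*B*(6 - 6*A) (N(B, A) = -7*B*(6 - 6*A)*A = -7*A*B*(6 - 6*A))
O = -2568353/642088 (O = -4 + 1/(42*(-12)*(-98)*(-1 - 12) + 8) = -4 + 1/(42*(-12)*(-98)*(-13) + 8) = -4 + 1/(-642096 + 8) = -4 + 1/(-642088) = -4 - 1/642088 = -2568353/642088 ≈ -4.0000)
W = 5147619497/642088 (W = 8013 - 1*(-2568353/642088) = 8013 + 2568353/642088 = 5147619497/642088 ≈ 8017.0)
sqrt(12201 + W) = sqrt(12201 + 5147619497/642088) = sqrt(12981735185/642088) = sqrt(2083854095366570)/321044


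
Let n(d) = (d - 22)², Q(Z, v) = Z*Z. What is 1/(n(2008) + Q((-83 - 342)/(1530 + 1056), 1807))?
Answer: 6687396/26376400734241 ≈ 2.5354e-7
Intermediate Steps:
Q(Z, v) = Z²
n(d) = (-22 + d)²
1/(n(2008) + Q((-83 - 342)/(1530 + 1056), 1807)) = 1/((-22 + 2008)² + ((-83 - 342)/(1530 + 1056))²) = 1/(1986² + (-425/2586)²) = 1/(3944196 + (-425*1/2586)²) = 1/(3944196 + (-425/2586)²) = 1/(3944196 + 180625/6687396) = 1/(26376400734241/6687396) = 6687396/26376400734241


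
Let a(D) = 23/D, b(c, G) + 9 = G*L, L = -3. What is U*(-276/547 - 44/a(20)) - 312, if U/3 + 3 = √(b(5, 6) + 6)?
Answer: 464100/12581 - 1463124*I*√21/12581 ≈ 36.889 - 532.94*I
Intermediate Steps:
b(c, G) = -9 - 3*G (b(c, G) = -9 + G*(-3) = -9 - 3*G)
U = -9 + 3*I*√21 (U = -9 + 3*√((-9 - 3*6) + 6) = -9 + 3*√((-9 - 18) + 6) = -9 + 3*√(-27 + 6) = -9 + 3*√(-21) = -9 + 3*(I*√21) = -9 + 3*I*√21 ≈ -9.0 + 13.748*I)
U*(-276/547 - 44/a(20)) - 312 = (-9 + 3*I*√21)*(-276/547 - 44/(23/20)) - 312 = (-9 + 3*I*√21)*(-276*1/547 - 44/(23*(1/20))) - 312 = (-9 + 3*I*√21)*(-276/547 - 44/23/20) - 312 = (-9 + 3*I*√21)*(-276/547 - 44*20/23) - 312 = (-9 + 3*I*√21)*(-276/547 - 880/23) - 312 = (-9 + 3*I*√21)*(-487708/12581) - 312 = (4389372/12581 - 1463124*I*√21/12581) - 312 = 464100/12581 - 1463124*I*√21/12581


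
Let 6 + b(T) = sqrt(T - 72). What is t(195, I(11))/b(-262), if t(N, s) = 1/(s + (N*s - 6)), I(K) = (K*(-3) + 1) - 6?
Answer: 3/1378990 + I*sqrt(334)/2757980 ≈ 2.1755e-6 + 6.6265e-6*I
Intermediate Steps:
I(K) = -5 - 3*K (I(K) = (-3*K + 1) - 6 = (1 - 3*K) - 6 = -5 - 3*K)
b(T) = -6 + sqrt(-72 + T) (b(T) = -6 + sqrt(T - 72) = -6 + sqrt(-72 + T))
t(N, s) = 1/(-6 + s + N*s) (t(N, s) = 1/(s + (-6 + N*s)) = 1/(-6 + s + N*s))
t(195, I(11))/b(-262) = 1/((-6 + (-5 - 3*11) + 195*(-5 - 3*11))*(-6 + sqrt(-72 - 262))) = 1/((-6 + (-5 - 33) + 195*(-5 - 33))*(-6 + sqrt(-334))) = 1/((-6 - 38 + 195*(-38))*(-6 + I*sqrt(334))) = 1/((-6 - 38 - 7410)*(-6 + I*sqrt(334))) = 1/((-7454)*(-6 + I*sqrt(334))) = -1/(7454*(-6 + I*sqrt(334)))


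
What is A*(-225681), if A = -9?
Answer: 2031129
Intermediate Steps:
A*(-225681) = -9*(-225681) = 2031129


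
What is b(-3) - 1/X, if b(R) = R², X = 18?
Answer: 161/18 ≈ 8.9444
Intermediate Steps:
b(-3) - 1/X = (-3)² - 1/18 = 9 - 1*1/18 = 9 - 1/18 = 161/18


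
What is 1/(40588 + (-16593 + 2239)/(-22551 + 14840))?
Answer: 7711/312988422 ≈ 2.4637e-5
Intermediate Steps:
1/(40588 + (-16593 + 2239)/(-22551 + 14840)) = 1/(40588 - 14354/(-7711)) = 1/(40588 - 14354*(-1/7711)) = 1/(40588 + 14354/7711) = 1/(312988422/7711) = 7711/312988422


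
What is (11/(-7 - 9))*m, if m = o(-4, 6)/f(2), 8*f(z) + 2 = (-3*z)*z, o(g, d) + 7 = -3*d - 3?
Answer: -11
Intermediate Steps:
o(g, d) = -10 - 3*d (o(g, d) = -7 + (-3*d - 3) = -7 + (-3 - 3*d) = -10 - 3*d)
f(z) = -¼ - 3*z²/8 (f(z) = -¼ + ((-3*z)*z)/8 = -¼ + (-3*z²)/8 = -¼ - 3*z²/8)
m = 16 (m = (-10 - 3*6)/(-¼ - 3/8*2²) = (-10 - 18)/(-¼ - 3/8*4) = -28/(-¼ - 3/2) = -28/(-7/4) = -28*(-4/7) = 16)
(11/(-7 - 9))*m = (11/(-7 - 9))*16 = (11/(-16))*16 = (11*(-1/16))*16 = -11/16*16 = -11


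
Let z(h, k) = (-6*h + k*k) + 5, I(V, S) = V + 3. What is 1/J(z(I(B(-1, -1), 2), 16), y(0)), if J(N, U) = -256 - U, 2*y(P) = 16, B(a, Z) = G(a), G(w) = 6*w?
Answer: -1/264 ≈ -0.0037879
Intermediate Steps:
B(a, Z) = 6*a
I(V, S) = 3 + V
y(P) = 8 (y(P) = (½)*16 = 8)
z(h, k) = 5 + k² - 6*h (z(h, k) = (-6*h + k²) + 5 = (k² - 6*h) + 5 = 5 + k² - 6*h)
1/J(z(I(B(-1, -1), 2), 16), y(0)) = 1/(-256 - 1*8) = 1/(-256 - 8) = 1/(-264) = -1/264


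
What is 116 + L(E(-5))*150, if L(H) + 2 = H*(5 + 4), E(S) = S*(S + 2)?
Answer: 20066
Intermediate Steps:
E(S) = S*(2 + S)
L(H) = -2 + 9*H (L(H) = -2 + H*(5 + 4) = -2 + H*9 = -2 + 9*H)
116 + L(E(-5))*150 = 116 + (-2 + 9*(-5*(2 - 5)))*150 = 116 + (-2 + 9*(-5*(-3)))*150 = 116 + (-2 + 9*15)*150 = 116 + (-2 + 135)*150 = 116 + 133*150 = 116 + 19950 = 20066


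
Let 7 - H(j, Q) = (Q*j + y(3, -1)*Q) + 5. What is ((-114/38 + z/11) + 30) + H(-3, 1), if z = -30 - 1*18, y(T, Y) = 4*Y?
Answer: 348/11 ≈ 31.636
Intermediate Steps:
H(j, Q) = 2 + 4*Q - Q*j (H(j, Q) = 7 - ((Q*j + (4*(-1))*Q) + 5) = 7 - ((Q*j - 4*Q) + 5) = 7 - ((-4*Q + Q*j) + 5) = 7 - (5 - 4*Q + Q*j) = 7 + (-5 + 4*Q - Q*j) = 2 + 4*Q - Q*j)
z = -48 (z = -30 - 18 = -48)
((-114/38 + z/11) + 30) + H(-3, 1) = ((-114/38 - 48/11) + 30) + (2 + 4*1 - 1*1*(-3)) = ((-114*1/38 - 48*1/11) + 30) + (2 + 4 + 3) = ((-3 - 48/11) + 30) + 9 = (-81/11 + 30) + 9 = 249/11 + 9 = 348/11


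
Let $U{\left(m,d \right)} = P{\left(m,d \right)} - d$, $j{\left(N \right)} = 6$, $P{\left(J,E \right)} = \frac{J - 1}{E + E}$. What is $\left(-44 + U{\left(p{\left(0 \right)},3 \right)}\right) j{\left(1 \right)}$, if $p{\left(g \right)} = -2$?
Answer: $-285$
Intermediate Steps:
$P{\left(J,E \right)} = \frac{-1 + J}{2 E}$
$U{\left(m,d \right)} = - d + \frac{-1 + m}{2 d}$ ($U{\left(m,d \right)} = \frac{-1 + m}{2 d} - d = - d + \frac{-1 + m}{2 d}$)
$\left(-44 + U{\left(p{\left(0 \right)},3 \right)}\right) j{\left(1 \right)} = \left(-44 + \frac{-1 - 2 - 2 \cdot 3^{2}}{2 \cdot 3}\right) 6 = \left(-44 + \frac{1}{2} \cdot \frac{1}{3} \left(-1 - 2 - 18\right)\right) 6 = \left(-44 + \frac{1}{2} \cdot \frac{1}{3} \left(-21\right)\right) 6 = \left(-44 - \frac{7}{2}\right) 6 = \left(- \frac{95}{2}\right) 6 = -285$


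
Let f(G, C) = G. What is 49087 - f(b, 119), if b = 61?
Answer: 49026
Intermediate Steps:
49087 - f(b, 119) = 49087 - 1*61 = 49087 - 61 = 49026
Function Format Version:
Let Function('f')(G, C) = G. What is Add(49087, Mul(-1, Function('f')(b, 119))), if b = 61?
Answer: 49026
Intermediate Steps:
Add(49087, Mul(-1, Function('f')(b, 119))) = Add(49087, Mul(-1, 61)) = Add(49087, -61) = 49026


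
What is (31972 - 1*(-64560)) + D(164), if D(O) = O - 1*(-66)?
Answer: 96762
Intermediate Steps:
D(O) = 66 + O (D(O) = O + 66 = 66 + O)
(31972 - 1*(-64560)) + D(164) = (31972 - 1*(-64560)) + (66 + 164) = (31972 + 64560) + 230 = 96532 + 230 = 96762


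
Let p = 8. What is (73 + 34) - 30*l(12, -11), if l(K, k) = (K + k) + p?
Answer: -163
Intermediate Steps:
l(K, k) = 8 + K + k (l(K, k) = (K + k) + 8 = 8 + K + k)
(73 + 34) - 30*l(12, -11) = (73 + 34) - 30*(8 + 12 - 11) = 107 - 30*9 = 107 - 270 = -163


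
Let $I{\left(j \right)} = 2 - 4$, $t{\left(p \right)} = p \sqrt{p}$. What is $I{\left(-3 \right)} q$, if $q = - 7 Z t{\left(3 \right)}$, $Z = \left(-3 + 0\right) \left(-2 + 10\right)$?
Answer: $- 1008 \sqrt{3} \approx -1745.9$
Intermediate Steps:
$t{\left(p \right)} = p^{\frac{3}{2}}$
$I{\left(j \right)} = -2$ ($I{\left(j \right)} = 2 - 4 = -2$)
$Z = -24$ ($Z = \left(-3\right) 8 = -24$)
$q = 504 \sqrt{3}$ ($q = \left(-7\right) \left(-24\right) 3^{\frac{3}{2}} = 168 \cdot 3 \sqrt{3} = 504 \sqrt{3} \approx 872.95$)
$I{\left(-3 \right)} q = - 2 \cdot 504 \sqrt{3} = - 1008 \sqrt{3}$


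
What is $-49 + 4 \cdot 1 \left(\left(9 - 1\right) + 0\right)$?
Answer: $-17$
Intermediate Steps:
$-49 + 4 \cdot 1 \left(\left(9 - 1\right) + 0\right) = -49 + 4 \left(8 + 0\right) = -49 + 4 \cdot 8 = -49 + 32 = -17$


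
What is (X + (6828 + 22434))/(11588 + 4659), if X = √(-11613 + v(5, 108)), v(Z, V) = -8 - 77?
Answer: 29262/16247 + I*√11698/16247 ≈ 1.8011 + 0.0066571*I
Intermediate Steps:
v(Z, V) = -85
X = I*√11698 (X = √(-11613 - 85) = √(-11698) = I*√11698 ≈ 108.16*I)
(X + (6828 + 22434))/(11588 + 4659) = (I*√11698 + (6828 + 22434))/(11588 + 4659) = (I*√11698 + 29262)/16247 = (29262 + I*√11698)*(1/16247) = 29262/16247 + I*√11698/16247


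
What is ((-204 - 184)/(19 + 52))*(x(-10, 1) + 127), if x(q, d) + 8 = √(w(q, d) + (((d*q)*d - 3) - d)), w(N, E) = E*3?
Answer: -46172/71 - 388*I*√11/71 ≈ -650.31 - 18.125*I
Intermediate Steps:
w(N, E) = 3*E
x(q, d) = -8 + √(-3 + 2*d + q*d²) (x(q, d) = -8 + √(3*d + (((d*q)*d - 3) - d)) = -8 + √(3*d + ((q*d² - 3) - d)) = -8 + √(3*d + ((-3 + q*d²) - d)) = -8 + √(3*d + (-3 - d + q*d²)) = -8 + √(-3 + 2*d + q*d²))
((-204 - 184)/(19 + 52))*(x(-10, 1) + 127) = ((-204 - 184)/(19 + 52))*((-8 + √(-3 + 2*1 - 10*1²)) + 127) = (-388/71)*((-8 + √(-3 + 2 - 10*1)) + 127) = (-388*1/71)*((-8 + √(-3 + 2 - 10)) + 127) = -388*((-8 + √(-11)) + 127)/71 = -388*((-8 + I*√11) + 127)/71 = -388*(119 + I*√11)/71 = -46172/71 - 388*I*√11/71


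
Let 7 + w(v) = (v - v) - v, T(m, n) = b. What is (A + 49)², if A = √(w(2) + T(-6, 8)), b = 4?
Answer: (49 + I*√5)² ≈ 2396.0 + 219.13*I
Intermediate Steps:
T(m, n) = 4
w(v) = -7 - v (w(v) = -7 + ((v - v) - v) = -7 + (0 - v) = -7 - v)
A = I*√5 (A = √((-7 - 1*2) + 4) = √((-7 - 2) + 4) = √(-9 + 4) = √(-5) = I*√5 ≈ 2.2361*I)
(A + 49)² = (I*√5 + 49)² = (49 + I*√5)²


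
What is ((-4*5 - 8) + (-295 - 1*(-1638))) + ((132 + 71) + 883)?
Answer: 2401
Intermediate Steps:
((-4*5 - 8) + (-295 - 1*(-1638))) + ((132 + 71) + 883) = ((-20 - 8) + (-295 + 1638)) + (203 + 883) = (-28 + 1343) + 1086 = 1315 + 1086 = 2401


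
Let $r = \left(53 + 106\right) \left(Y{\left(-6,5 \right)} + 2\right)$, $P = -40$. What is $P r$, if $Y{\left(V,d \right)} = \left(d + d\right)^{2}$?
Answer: $-648720$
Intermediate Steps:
$Y{\left(V,d \right)} = 4 d^{2}$ ($Y{\left(V,d \right)} = \left(2 d\right)^{2} = 4 d^{2}$)
$r = 16218$ ($r = \left(53 + 106\right) \left(4 \cdot 5^{2} + 2\right) = 159 \left(4 \cdot 25 + 2\right) = 159 \left(100 + 2\right) = 159 \cdot 102 = 16218$)
$P r = \left(-40\right) 16218 = -648720$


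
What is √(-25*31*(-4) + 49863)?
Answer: √52963 ≈ 230.14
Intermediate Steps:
√(-25*31*(-4) + 49863) = √(-775*(-4) + 49863) = √(3100 + 49863) = √52963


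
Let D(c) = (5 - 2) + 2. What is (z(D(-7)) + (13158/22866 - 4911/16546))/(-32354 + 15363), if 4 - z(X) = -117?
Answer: -7647443083/1071398190746 ≈ -0.0071378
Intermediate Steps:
D(c) = 5 (D(c) = 3 + 2 = 5)
z(X) = 121 (z(X) = 4 - 1*(-117) = 4 + 117 = 121)
(z(D(-7)) + (13158/22866 - 4911/16546))/(-32354 + 15363) = (121 + (13158/22866 - 4911/16546))/(-32354 + 15363) = (121 + (13158*(1/22866) - 4911*1/16546))/(-16991) = (121 + (2193/3811 - 4911/16546))*(-1/16991) = (121 + 17569557/63056806)*(-1/16991) = (7647443083/63056806)*(-1/16991) = -7647443083/1071398190746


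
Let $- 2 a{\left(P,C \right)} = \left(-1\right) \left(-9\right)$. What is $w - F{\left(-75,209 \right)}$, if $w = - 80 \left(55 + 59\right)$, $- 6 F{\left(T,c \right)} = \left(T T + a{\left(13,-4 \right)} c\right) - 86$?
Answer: $- \frac{100243}{12} \approx -8353.6$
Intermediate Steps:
$a{\left(P,C \right)} = - \frac{9}{2}$ ($a{\left(P,C \right)} = - \frac{\left(-1\right) \left(-9\right)}{2} = \left(- \frac{1}{2}\right) 9 = - \frac{9}{2}$)
$F{\left(T,c \right)} = \frac{43}{3} - \frac{T^{2}}{6} + \frac{3 c}{4}$ ($F{\left(T,c \right)} = - \frac{\left(T T - \frac{9 c}{2}\right) - 86}{6} = - \frac{\left(T^{2} - \frac{9 c}{2}\right) - 86}{6} = - \frac{-86 + T^{2} - \frac{9 c}{2}}{6} = \frac{43}{3} - \frac{T^{2}}{6} + \frac{3 c}{4}$)
$w = -9120$ ($w = \left(-80\right) 114 = -9120$)
$w - F{\left(-75,209 \right)} = -9120 - \left(\frac{43}{3} - \frac{\left(-75\right)^{2}}{6} + \frac{3}{4} \cdot 209\right) = -9120 - \left(\frac{43}{3} - \frac{1875}{2} + \frac{627}{4}\right) = -9120 - - \frac{9197}{12} = -9120 + \frac{9197}{12} = - \frac{100243}{12}$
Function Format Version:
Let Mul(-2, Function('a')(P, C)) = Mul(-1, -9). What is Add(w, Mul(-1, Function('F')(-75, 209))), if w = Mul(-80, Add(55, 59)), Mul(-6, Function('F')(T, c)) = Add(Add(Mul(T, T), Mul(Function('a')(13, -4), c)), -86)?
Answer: Rational(-100243, 12) ≈ -8353.6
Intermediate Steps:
Function('a')(P, C) = Rational(-9, 2) (Function('a')(P, C) = Mul(Rational(-1, 2), Mul(-1, -9)) = Mul(Rational(-1, 2), 9) = Rational(-9, 2))
Function('F')(T, c) = Add(Rational(43, 3), Mul(Rational(-1, 6), Pow(T, 2)), Mul(Rational(3, 4), c)) (Function('F')(T, c) = Mul(Rational(-1, 6), Add(Add(Mul(T, T), Mul(Rational(-9, 2), c)), -86)) = Mul(Rational(-1, 6), Add(Add(Pow(T, 2), Mul(Rational(-9, 2), c)), -86)) = Mul(Rational(-1, 6), Add(-86, Pow(T, 2), Mul(Rational(-9, 2), c))) = Add(Rational(43, 3), Mul(Rational(-1, 6), Pow(T, 2)), Mul(Rational(3, 4), c)))
w = -9120 (w = Mul(-80, 114) = -9120)
Add(w, Mul(-1, Function('F')(-75, 209))) = Add(-9120, Mul(-1, Add(Rational(43, 3), Mul(Rational(-1, 6), Pow(-75, 2)), Mul(Rational(3, 4), 209)))) = Add(-9120, Mul(-1, Add(Rational(43, 3), Mul(Rational(-1, 6), 5625), Rational(627, 4)))) = Add(-9120, Mul(-1, Add(Rational(43, 3), Rational(-1875, 2), Rational(627, 4)))) = Add(-9120, Mul(-1, Rational(-9197, 12))) = Add(-9120, Rational(9197, 12)) = Rational(-100243, 12)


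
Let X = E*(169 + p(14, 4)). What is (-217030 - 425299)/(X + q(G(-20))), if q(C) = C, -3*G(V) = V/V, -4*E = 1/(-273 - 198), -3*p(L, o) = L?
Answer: 3630443508/1391 ≈ 2.6100e+6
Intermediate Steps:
p(L, o) = -L/3
E = 1/1884 (E = -1/(4*(-273 - 198)) = -¼/(-471) = -¼*(-1/471) = 1/1884 ≈ 0.00053079)
G(V) = -⅓ (G(V) = -V/(3*V) = -⅓*1 = -⅓)
X = 493/5652 (X = (169 - ⅓*14)/1884 = (169 - 14/3)/1884 = (1/1884)*(493/3) = 493/5652 ≈ 0.087226)
(-217030 - 425299)/(X + q(G(-20))) = (-217030 - 425299)/(493/5652 - ⅓) = -642329/(-1391/5652) = -642329*(-5652/1391) = 3630443508/1391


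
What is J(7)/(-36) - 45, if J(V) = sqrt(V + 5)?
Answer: -45 - sqrt(3)/18 ≈ -45.096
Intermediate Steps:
J(V) = sqrt(5 + V)
J(7)/(-36) - 45 = sqrt(5 + 7)/(-36) - 45 = sqrt(12)*(-1/36) - 45 = (2*sqrt(3))*(-1/36) - 45 = -sqrt(3)/18 - 45 = -45 - sqrt(3)/18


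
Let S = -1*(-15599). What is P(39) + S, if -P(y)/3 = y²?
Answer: 11036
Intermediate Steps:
P(y) = -3*y²
S = 15599
P(39) + S = -3*39² + 15599 = -3*1521 + 15599 = -4563 + 15599 = 11036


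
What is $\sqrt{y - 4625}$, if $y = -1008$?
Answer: $i \sqrt{5633} \approx 75.053 i$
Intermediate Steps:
$\sqrt{y - 4625} = \sqrt{-1008 - 4625} = \sqrt{-5633} = i \sqrt{5633}$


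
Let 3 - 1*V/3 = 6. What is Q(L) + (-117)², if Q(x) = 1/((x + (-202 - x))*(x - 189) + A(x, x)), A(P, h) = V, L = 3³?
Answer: 447835636/32715 ≈ 13689.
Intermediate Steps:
L = 27
V = -9 (V = 9 - 3*6 = 9 - 18 = -9)
A(P, h) = -9
Q(x) = 1/(38169 - 202*x) (Q(x) = 1/((x + (-202 - x))*(x - 189) - 9) = 1/(-202*(-189 + x) - 9) = 1/((38178 - 202*x) - 9) = 1/(38169 - 202*x))
Q(L) + (-117)² = -1/(-38169 + 202*27) + (-117)² = -1/(-38169 + 5454) + 13689 = -1/(-32715) + 13689 = -1*(-1/32715) + 13689 = 1/32715 + 13689 = 447835636/32715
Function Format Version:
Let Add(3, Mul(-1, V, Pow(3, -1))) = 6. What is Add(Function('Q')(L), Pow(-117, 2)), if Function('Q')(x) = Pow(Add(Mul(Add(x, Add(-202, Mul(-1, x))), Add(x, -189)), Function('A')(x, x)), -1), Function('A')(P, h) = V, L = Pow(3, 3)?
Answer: Rational(447835636, 32715) ≈ 13689.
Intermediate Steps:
L = 27
V = -9 (V = Add(9, Mul(-3, 6)) = Add(9, -18) = -9)
Function('A')(P, h) = -9
Function('Q')(x) = Pow(Add(38169, Mul(-202, x)), -1) (Function('Q')(x) = Pow(Add(Mul(Add(x, Add(-202, Mul(-1, x))), Add(x, -189)), -9), -1) = Pow(Add(Mul(-202, Add(-189, x)), -9), -1) = Pow(Add(Add(38178, Mul(-202, x)), -9), -1) = Pow(Add(38169, Mul(-202, x)), -1))
Add(Function('Q')(L), Pow(-117, 2)) = Add(Mul(-1, Pow(Add(-38169, Mul(202, 27)), -1)), Pow(-117, 2)) = Add(Mul(-1, Pow(Add(-38169, 5454), -1)), 13689) = Add(Mul(-1, Pow(-32715, -1)), 13689) = Add(Mul(-1, Rational(-1, 32715)), 13689) = Add(Rational(1, 32715), 13689) = Rational(447835636, 32715)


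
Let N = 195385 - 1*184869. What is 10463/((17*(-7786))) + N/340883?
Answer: -2174740037/45119955646 ≈ -0.048199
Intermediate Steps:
N = 10516 (N = 195385 - 184869 = 10516)
10463/((17*(-7786))) + N/340883 = 10463/((17*(-7786))) + 10516/340883 = 10463/(-132362) + 10516*(1/340883) = 10463*(-1/132362) + 10516/340883 = -10463/132362 + 10516/340883 = -2174740037/45119955646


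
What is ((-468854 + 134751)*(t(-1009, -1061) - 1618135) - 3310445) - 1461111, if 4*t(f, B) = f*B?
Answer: 1804802312849/4 ≈ 4.5120e+11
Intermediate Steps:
t(f, B) = B*f/4 (t(f, B) = (f*B)/4 = (B*f)/4 = B*f/4)
((-468854 + 134751)*(t(-1009, -1061) - 1618135) - 3310445) - 1461111 = ((-468854 + 134751)*((1/4)*(-1061)*(-1009) - 1618135) - 3310445) - 1461111 = (-334103*(1070549/4 - 1618135) - 3310445) - 1461111 = (-334103*(-5401991/4) - 3310445) - 1461111 = (1804821399073/4 - 3310445) - 1461111 = 1804808157293/4 - 1461111 = 1804802312849/4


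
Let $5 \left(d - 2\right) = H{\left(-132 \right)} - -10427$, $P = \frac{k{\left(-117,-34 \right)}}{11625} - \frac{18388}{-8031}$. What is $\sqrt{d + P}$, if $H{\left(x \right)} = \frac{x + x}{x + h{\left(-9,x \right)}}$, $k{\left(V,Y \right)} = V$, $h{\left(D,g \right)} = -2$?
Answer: $\frac{2 \sqrt{90864417978221668455}}{417009675} \approx 45.717$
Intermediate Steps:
$P = \frac{70940291}{31120125}$ ($P = - \frac{117}{11625} - \frac{18388}{-8031} = \left(-117\right) \frac{1}{11625} - - \frac{18388}{8031} = - \frac{39}{3875} + \frac{18388}{8031} = \frac{70940291}{31120125} \approx 2.2796$)
$H{\left(x \right)} = \frac{2 x}{-2 + x}$ ($H{\left(x \right)} = \frac{x + x}{x - 2} = \frac{2 x}{-2 + x}$)
$d = \frac{699411}{335}$ ($d = 2 + \frac{2 \left(-132\right) \frac{1}{-2 - 132} - -10427}{5} = 2 + \frac{2 \left(-132\right) \frac{1}{-134} + 10427}{5} = 2 + \frac{2 \left(-132\right) \left(- \frac{1}{134}\right) + 10427}{5} = 2 + \frac{\frac{132}{67} + 10427}{5} = 2 + \frac{1}{5} \cdot \frac{698741}{67} = 2 + \frac{698741}{335} = \frac{699411}{335} \approx 2087.8$)
$\sqrt{d + P} = \sqrt{\frac{699411}{335} + \frac{70940291}{31120125}} = \sqrt{\frac{4357904548772}{2085048375}} = \frac{2 \sqrt{90864417978221668455}}{417009675}$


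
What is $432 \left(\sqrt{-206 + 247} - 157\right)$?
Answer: $-67824 + 432 \sqrt{41} \approx -65058.0$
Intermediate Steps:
$432 \left(\sqrt{-206 + 247} - 157\right) = 432 \left(\sqrt{41} - 157\right) = 432 \left(-157 + \sqrt{41}\right) = -67824 + 432 \sqrt{41}$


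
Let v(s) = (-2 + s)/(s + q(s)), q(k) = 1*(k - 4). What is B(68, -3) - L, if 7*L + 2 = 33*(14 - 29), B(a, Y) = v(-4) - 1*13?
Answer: 117/2 ≈ 58.500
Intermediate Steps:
q(k) = -4 + k (q(k) = 1*(-4 + k) = -4 + k)
v(s) = (-2 + s)/(-4 + 2*s) (v(s) = (-2 + s)/(s + (-4 + s)) = (-2 + s)/(-4 + 2*s))
B(a, Y) = -25/2 (B(a, Y) = ½ - 1*13 = ½ - 13 = -25/2)
L = -71 (L = -2/7 + (33*(14 - 29))/7 = -2/7 + (33*(-15))/7 = -2/7 + (⅐)*(-495) = -2/7 - 495/7 = -71)
B(68, -3) - L = -25/2 - 1*(-71) = -25/2 + 71 = 117/2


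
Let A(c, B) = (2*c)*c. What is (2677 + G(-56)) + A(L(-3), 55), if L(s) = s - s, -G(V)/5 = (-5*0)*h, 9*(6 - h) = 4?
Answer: 2677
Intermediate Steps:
h = 50/9 (h = 6 - 1/9*4 = 6 - 4/9 = 50/9 ≈ 5.5556)
G(V) = 0 (G(V) = -5*(-5*0)*50/9 = -0*50/9 = -5*0 = 0)
L(s) = 0
A(c, B) = 2*c**2
(2677 + G(-56)) + A(L(-3), 55) = (2677 + 0) + 2*0**2 = 2677 + 2*0 = 2677 + 0 = 2677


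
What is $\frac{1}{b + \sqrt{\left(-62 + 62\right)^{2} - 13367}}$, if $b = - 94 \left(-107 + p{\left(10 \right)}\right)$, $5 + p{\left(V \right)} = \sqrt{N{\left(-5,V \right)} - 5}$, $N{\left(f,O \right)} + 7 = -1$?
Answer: $\frac{i}{- \sqrt{13367} + 94 \sqrt{13} + 10528 i} \approx 9.4942 \cdot 10^{-5} + 2.0138 \cdot 10^{-6} i$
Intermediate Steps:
$N{\left(f,O \right)} = -8$ ($N{\left(f,O \right)} = -7 - 1 = -8$)
$p{\left(V \right)} = -5 + i \sqrt{13}$ ($p{\left(V \right)} = -5 + \sqrt{-8 - 5} = -5 + \sqrt{-13} = -5 + i \sqrt{13}$)
$b = 10528 - 94 i \sqrt{13}$ ($b = - 94 \left(-107 - \left(5 - i \sqrt{13}\right)\right) = - 94 \left(-112 + i \sqrt{13}\right) = 10528 - 94 i \sqrt{13} \approx 10528.0 - 338.92 i$)
$\frac{1}{b + \sqrt{\left(-62 + 62\right)^{2} - 13367}} = \frac{1}{\left(10528 - 94 i \sqrt{13}\right) + \sqrt{\left(-62 + 62\right)^{2} - 13367}} = \frac{1}{\left(10528 - 94 i \sqrt{13}\right) + \sqrt{0^{2} - 13367}} = \frac{1}{\left(10528 - 94 i \sqrt{13}\right) + \sqrt{0 - 13367}} = \frac{1}{\left(10528 - 94 i \sqrt{13}\right) + \sqrt{-13367}} = \frac{1}{\left(10528 - 94 i \sqrt{13}\right) + i \sqrt{13367}} = \frac{1}{10528 + i \sqrt{13367} - 94 i \sqrt{13}}$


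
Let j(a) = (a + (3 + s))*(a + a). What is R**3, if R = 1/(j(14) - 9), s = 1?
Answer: 1/121287375 ≈ 8.2449e-9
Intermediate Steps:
j(a) = 2*a*(4 + a) (j(a) = (a + (3 + 1))*(a + a) = (a + 4)*(2*a) = (4 + a)*(2*a) = 2*a*(4 + a))
R = 1/495 (R = 1/(2*14*(4 + 14) - 9) = 1/(2*14*18 - 9) = 1/(504 - 9) = 1/495 ≈ 0.0020202)
R**3 = (1/495)**3 = 1/121287375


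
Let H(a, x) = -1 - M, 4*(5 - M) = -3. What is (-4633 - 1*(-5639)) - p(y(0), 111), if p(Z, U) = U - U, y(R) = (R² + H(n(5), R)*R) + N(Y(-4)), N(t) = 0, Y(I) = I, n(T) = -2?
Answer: 1006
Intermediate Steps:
M = 23/4 (M = 5 - ¼*(-3) = 5 + ¾ = 23/4 ≈ 5.7500)
H(a, x) = -27/4 (H(a, x) = -1 - 1*23/4 = -1 - 23/4 = -27/4)
y(R) = R² - 27*R/4 (y(R) = (R² - 27*R/4) + 0 = R² - 27*R/4)
p(Z, U) = 0
(-4633 - 1*(-5639)) - p(y(0), 111) = (-4633 - 1*(-5639)) - 1*0 = (-4633 + 5639) + 0 = 1006 + 0 = 1006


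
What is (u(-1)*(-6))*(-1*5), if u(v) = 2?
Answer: 60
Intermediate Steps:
(u(-1)*(-6))*(-1*5) = (2*(-6))*(-1*5) = -12*(-5) = 60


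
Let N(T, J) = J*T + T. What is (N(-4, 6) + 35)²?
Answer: 49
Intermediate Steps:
N(T, J) = T + J*T
(N(-4, 6) + 35)² = (-4*(1 + 6) + 35)² = (-4*7 + 35)² = (-28 + 35)² = 7² = 49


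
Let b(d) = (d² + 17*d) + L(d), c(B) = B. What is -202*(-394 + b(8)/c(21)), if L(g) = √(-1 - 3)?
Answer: 1630948/21 - 404*I/21 ≈ 77664.0 - 19.238*I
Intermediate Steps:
L(g) = 2*I (L(g) = √(-4) = 2*I)
b(d) = d² + 2*I + 17*d (b(d) = (d² + 17*d) + 2*I = d² + 2*I + 17*d)
-202*(-394 + b(8)/c(21)) = -202*(-394 + (8² + 2*I + 17*8)/21) = -202*(-394 + (64 + 2*I + 136)*(1/21)) = -202*(-394 + (200 + 2*I)*(1/21)) = -202*(-394 + (200/21 + 2*I/21)) = -202*(-8074/21 + 2*I/21) = 1630948/21 - 404*I/21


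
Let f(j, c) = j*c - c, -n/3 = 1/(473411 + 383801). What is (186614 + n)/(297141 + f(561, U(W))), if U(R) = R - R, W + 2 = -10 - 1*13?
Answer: 159967760165/254712830892 ≈ 0.62803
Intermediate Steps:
W = -25 (W = -2 + (-10 - 1*13) = -2 + (-10 - 13) = -2 - 23 = -25)
U(R) = 0
n = -3/857212 (n = -3/(473411 + 383801) = -3/857212 ≈ -3.4997e-6)
f(j, c) = -c + c*j (f(j, c) = c*j - c = -c + c*j)
(186614 + n)/(297141 + f(561, U(W))) = (186614 - 3/857212)/(297141 + 0*(-1 + 561)) = 159967760165/(857212*(297141 + 0*560)) = 159967760165/(857212*(297141 + 0)) = (159967760165/857212)/297141 = (159967760165/857212)*(1/297141) = 159967760165/254712830892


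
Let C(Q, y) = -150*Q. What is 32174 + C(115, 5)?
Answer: 14924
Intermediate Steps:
32174 + C(115, 5) = 32174 - 150*115 = 32174 - 17250 = 14924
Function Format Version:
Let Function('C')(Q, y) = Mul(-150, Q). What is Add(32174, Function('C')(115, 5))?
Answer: 14924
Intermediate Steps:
Add(32174, Function('C')(115, 5)) = Add(32174, Mul(-150, 115)) = Add(32174, -17250) = 14924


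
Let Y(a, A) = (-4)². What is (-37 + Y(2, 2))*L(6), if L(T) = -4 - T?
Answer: 210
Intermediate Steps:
Y(a, A) = 16
(-37 + Y(2, 2))*L(6) = (-37 + 16)*(-4 - 1*6) = -21*(-4 - 6) = -21*(-10) = 210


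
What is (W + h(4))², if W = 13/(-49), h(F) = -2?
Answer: 12321/2401 ≈ 5.1316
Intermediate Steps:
W = -13/49 (W = 13*(-1/49) = -13/49 ≈ -0.26531)
(W + h(4))² = (-13/49 - 2)² = (-111/49)² = 12321/2401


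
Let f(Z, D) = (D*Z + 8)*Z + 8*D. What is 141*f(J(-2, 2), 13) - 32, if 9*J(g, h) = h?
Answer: 404276/27 ≈ 14973.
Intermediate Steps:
J(g, h) = h/9
f(Z, D) = 8*D + Z*(8 + D*Z) (f(Z, D) = (8 + D*Z)*Z + 8*D = Z*(8 + D*Z) + 8*D = 8*D + Z*(8 + D*Z))
141*f(J(-2, 2), 13) - 32 = 141*(8*13 + 8*((⅑)*2) + 13*((⅑)*2)²) - 32 = 141*(104 + 8*(2/9) + 13*(2/9)²) - 32 = 141*(104 + 16/9 + 13*(4/81)) - 32 = 141*(104 + 16/9 + 52/81) - 32 = 141*(8620/81) - 32 = 405140/27 - 32 = 404276/27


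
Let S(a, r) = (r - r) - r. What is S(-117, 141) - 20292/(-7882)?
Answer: -545535/3941 ≈ -138.43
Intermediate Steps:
S(a, r) = -r (S(a, r) = 0 - r = -r)
S(-117, 141) - 20292/(-7882) = -1*141 - 20292/(-7882) = -141 - 20292*(-1/7882) = -141 + 10146/3941 = -545535/3941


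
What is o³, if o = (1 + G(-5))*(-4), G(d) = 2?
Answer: -1728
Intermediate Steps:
o = -12 (o = (1 + 2)*(-4) = 3*(-4) = -12)
o³ = (-12)³ = -1728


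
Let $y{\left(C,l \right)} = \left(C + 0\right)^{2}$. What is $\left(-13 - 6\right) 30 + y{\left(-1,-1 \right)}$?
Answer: $-569$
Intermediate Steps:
$y{\left(C,l \right)} = C^{2}$
$\left(-13 - 6\right) 30 + y{\left(-1,-1 \right)} = \left(-13 - 6\right) 30 + \left(-1\right)^{2} = \left(-19\right) 30 + 1 = -570 + 1 = -569$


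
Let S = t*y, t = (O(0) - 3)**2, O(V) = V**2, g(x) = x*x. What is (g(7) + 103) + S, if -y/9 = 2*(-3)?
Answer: 638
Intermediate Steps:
g(x) = x**2
y = 54 (y = -18*(-3) = -9*(-6) = 54)
t = 9 (t = (0**2 - 3)**2 = (0 - 3)**2 = (-3)**2 = 9)
S = 486 (S = 9*54 = 486)
(g(7) + 103) + S = (7**2 + 103) + 486 = (49 + 103) + 486 = 152 + 486 = 638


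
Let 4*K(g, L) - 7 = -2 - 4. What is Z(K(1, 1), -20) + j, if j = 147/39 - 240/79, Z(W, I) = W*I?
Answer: -4384/1027 ≈ -4.2687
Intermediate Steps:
K(g, L) = ¼ (K(g, L) = 7/4 + (-2 - 4)/4 = 7/4 + (¼)*(-6) = 7/4 - 3/2 = ¼)
Z(W, I) = I*W
j = 751/1027 (j = 147*(1/39) - 240*1/79 = 49/13 - 240/79 = 751/1027 ≈ 0.73126)
Z(K(1, 1), -20) + j = -20*¼ + 751/1027 = -5 + 751/1027 = -4384/1027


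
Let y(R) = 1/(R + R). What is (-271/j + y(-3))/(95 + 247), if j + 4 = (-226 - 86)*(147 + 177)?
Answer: -49733/103720392 ≈ -0.00047949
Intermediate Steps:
j = -101092 (j = -4 + (-226 - 86)*(147 + 177) = -4 - 312*324 = -4 - 101088 = -101092)
y(R) = 1/(2*R)
(-271/j + y(-3))/(95 + 247) = (-271/(-101092) + (½)/(-3))/(95 + 247) = (-271*(-1/101092) + (½)*(-⅓))/342 = (271/101092 - ⅙)*(1/342) = -49733/303276*1/342 = -49733/103720392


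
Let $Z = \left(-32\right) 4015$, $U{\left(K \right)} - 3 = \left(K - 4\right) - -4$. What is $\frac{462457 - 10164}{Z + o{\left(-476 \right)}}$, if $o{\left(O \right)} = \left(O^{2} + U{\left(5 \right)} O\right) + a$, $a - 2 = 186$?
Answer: $\frac{452293}{94476} \approx 4.7874$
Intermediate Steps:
$U{\left(K \right)} = 3 + K$ ($U{\left(K \right)} = 3 + \left(\left(K - 4\right) - -4\right) = 3 + \left(\left(K - 4\right) + 4\right) = 3 + \left(\left(-4 + K\right) + 4\right) = 3 + K$)
$a = 188$ ($a = 2 + 186 = 188$)
$Z = -128480$
$o{\left(O \right)} = 188 + O^{2} + 8 O$ ($o{\left(O \right)} = \left(O^{2} + \left(3 + 5\right) O\right) + 188 = \left(O^{2} + 8 O\right) + 188 = 188 + O^{2} + 8 O$)
$\frac{462457 - 10164}{Z + o{\left(-476 \right)}} = \frac{462457 - 10164}{-128480 + \left(188 + \left(-476\right)^{2} + 8 \left(-476\right)\right)} = \frac{452293}{-128480 + \left(188 + 226576 - 3808\right)} = \frac{452293}{-128480 + 222956} = \frac{452293}{94476}$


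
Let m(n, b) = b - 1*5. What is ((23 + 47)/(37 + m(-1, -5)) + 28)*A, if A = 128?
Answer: 105728/27 ≈ 3915.9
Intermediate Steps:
m(n, b) = -5 + b (m(n, b) = b - 5 = -5 + b)
((23 + 47)/(37 + m(-1, -5)) + 28)*A = ((23 + 47)/(37 + (-5 - 5)) + 28)*128 = (70/(37 - 10) + 28)*128 = (70/27 + 28)*128 = (826/27)*128 = 105728/27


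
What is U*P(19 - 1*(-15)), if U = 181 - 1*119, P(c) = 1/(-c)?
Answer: -31/17 ≈ -1.8235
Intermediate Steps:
P(c) = -1/c
U = 62 (U = 181 - 119 = 62)
U*P(19 - 1*(-15)) = 62*(-1/(19 - 1*(-15))) = 62*(-1/(19 + 15)) = 62*(-1/34) = -31/17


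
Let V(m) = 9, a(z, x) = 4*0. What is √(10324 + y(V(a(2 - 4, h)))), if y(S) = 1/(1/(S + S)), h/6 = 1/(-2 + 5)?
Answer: √10342 ≈ 101.70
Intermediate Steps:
h = 2 (h = 6/(-2 + 5) = 6/3 = 6*(⅓) = 2)
a(z, x) = 0
y(S) = 2*S (y(S) = 1/(1/(2*S)) = 2*S)
√(10324 + y(V(a(2 - 4, h)))) = √(10324 + 2*9) = √(10324 + 18) = √10342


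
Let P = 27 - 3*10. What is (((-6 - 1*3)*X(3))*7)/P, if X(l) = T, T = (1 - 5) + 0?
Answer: -84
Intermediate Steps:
P = -3 (P = 27 - 30 = -3)
T = -4 (T = -4 + 0 = -4)
X(l) = -4
(((-6 - 1*3)*X(3))*7)/P = (((-6 - 1*3)*(-4))*7)/(-3) = (((-6 - 3)*(-4))*7)*(-⅓) = (-9*(-4)*7)*(-⅓) = (36*7)*(-⅓) = 252*(-⅓) = -84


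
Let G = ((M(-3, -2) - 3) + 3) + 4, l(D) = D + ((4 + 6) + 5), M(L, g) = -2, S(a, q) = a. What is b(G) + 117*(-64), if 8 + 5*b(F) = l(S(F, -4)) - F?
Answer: -37433/5 ≈ -7486.6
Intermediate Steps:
l(D) = 15 + D (l(D) = D + (10 + 5) = D + 15 = 15 + D)
G = 2 (G = ((-2 - 3) + 3) + 4 = (-5 + 3) + 4 = -2 + 4 = 2)
b(F) = 7/5 (b(F) = -8/5 + ((15 + F) - F)/5 = -8/5 + (⅕)*15 = -8/5 + 3 = 7/5)
b(G) + 117*(-64) = 7/5 + 117*(-64) = 7/5 - 7488 = -37433/5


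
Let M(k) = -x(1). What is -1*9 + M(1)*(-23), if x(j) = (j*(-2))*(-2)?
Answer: 83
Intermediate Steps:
x(j) = 4*j (x(j) = -2*j*(-2) = 4*j)
M(k) = -4
-1*9 + M(1)*(-23) = -1*9 - 4*(-23) = -9 + 92 = 83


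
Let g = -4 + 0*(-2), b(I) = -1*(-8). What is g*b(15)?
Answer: -32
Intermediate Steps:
b(I) = 8
g = -4 (g = -4 + 0 = -4)
g*b(15) = -4*8 = -32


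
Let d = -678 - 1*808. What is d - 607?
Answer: -2093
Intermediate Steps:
d = -1486 (d = -678 - 808 = -1486)
d - 607 = -1486 - 607 = -2093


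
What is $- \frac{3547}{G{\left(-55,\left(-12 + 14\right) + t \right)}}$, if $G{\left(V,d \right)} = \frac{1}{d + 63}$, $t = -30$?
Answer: $-124145$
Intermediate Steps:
$G{\left(V,d \right)} = \frac{1}{63 + d}$
$- \frac{3547}{G{\left(-55,\left(-12 + 14\right) + t \right)}} = - \frac{3547}{\frac{1}{63 + \left(\left(-12 + 14\right) - 30\right)}} = - \frac{3547}{\frac{1}{63 + \left(2 - 30\right)}} = - \frac{3547}{\frac{1}{63 - 28}} = - \frac{3547}{\frac{1}{35}} = - 3547 \frac{1}{\frac{1}{35}} = \left(-3547\right) 35 = -124145$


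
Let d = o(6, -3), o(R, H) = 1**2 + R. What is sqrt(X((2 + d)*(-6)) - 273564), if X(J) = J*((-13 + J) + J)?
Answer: 3*I*sqrt(29670) ≈ 516.75*I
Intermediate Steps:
o(R, H) = 1 + R
d = 7 (d = 1 + 6 = 7)
X(J) = J*(-13 + 2*J)
sqrt(X((2 + d)*(-6)) - 273564) = sqrt(((2 + 7)*(-6))*(-13 + 2*((2 + 7)*(-6))) - 273564) = sqrt((9*(-6))*(-13 + 2*(9*(-6))) - 273564) = sqrt(-54*(-13 + 2*(-54)) - 273564) = sqrt(-54*(-13 - 108) - 273564) = sqrt(-54*(-121) - 273564) = sqrt(6534 - 273564) = sqrt(-267030) = 3*I*sqrt(29670)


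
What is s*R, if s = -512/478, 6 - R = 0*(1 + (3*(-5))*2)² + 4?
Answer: -512/239 ≈ -2.1423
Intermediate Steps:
R = 2 (R = 6 - (0*(1 + (3*(-5))*2)² + 4) = 6 - (0*(1 - 15*2)² + 4) = 6 - (0*(1 - 30)² + 4) = 6 - (0*(-29)² + 4) = 6 - (0*841 + 4) = 6 - (0 + 4) = 6 - 1*4 = 6 - 4 = 2)
s = -256/239 (s = -512*1/478 = -256/239 ≈ -1.0711)
s*R = -256/239*2 = -512/239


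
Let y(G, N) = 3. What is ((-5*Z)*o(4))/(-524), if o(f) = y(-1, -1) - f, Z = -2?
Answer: 5/262 ≈ 0.019084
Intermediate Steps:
o(f) = 3 - f
((-5*Z)*o(4))/(-524) = ((-5*(-2))*(3 - 1*4))/(-524) = (10*(3 - 4))*(-1/524) = (10*(-1))*(-1/524) = -10*(-1/524) = 5/262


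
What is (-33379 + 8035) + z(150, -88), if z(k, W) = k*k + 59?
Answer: -2785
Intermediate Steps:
z(k, W) = 59 + k**2 (z(k, W) = k**2 + 59 = 59 + k**2)
(-33379 + 8035) + z(150, -88) = (-33379 + 8035) + (59 + 150**2) = -25344 + (59 + 22500) = -25344 + 22559 = -2785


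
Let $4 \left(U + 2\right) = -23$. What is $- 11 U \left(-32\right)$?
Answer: $-2728$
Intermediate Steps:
$U = - \frac{31}{4}$ ($U = -2 + \frac{1}{4} \left(-23\right) = -2 - \frac{23}{4} = - \frac{31}{4} \approx -7.75$)
$- 11 U \left(-32\right) = \left(-11\right) \left(- \frac{31}{4}\right) \left(-32\right) = \frac{341}{4} \left(-32\right) = -2728$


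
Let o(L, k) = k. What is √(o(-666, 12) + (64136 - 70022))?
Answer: I*√5874 ≈ 76.642*I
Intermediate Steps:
√(o(-666, 12) + (64136 - 70022)) = √(12 + (64136 - 70022)) = √(12 - 5886) = √(-5874) = I*√5874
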